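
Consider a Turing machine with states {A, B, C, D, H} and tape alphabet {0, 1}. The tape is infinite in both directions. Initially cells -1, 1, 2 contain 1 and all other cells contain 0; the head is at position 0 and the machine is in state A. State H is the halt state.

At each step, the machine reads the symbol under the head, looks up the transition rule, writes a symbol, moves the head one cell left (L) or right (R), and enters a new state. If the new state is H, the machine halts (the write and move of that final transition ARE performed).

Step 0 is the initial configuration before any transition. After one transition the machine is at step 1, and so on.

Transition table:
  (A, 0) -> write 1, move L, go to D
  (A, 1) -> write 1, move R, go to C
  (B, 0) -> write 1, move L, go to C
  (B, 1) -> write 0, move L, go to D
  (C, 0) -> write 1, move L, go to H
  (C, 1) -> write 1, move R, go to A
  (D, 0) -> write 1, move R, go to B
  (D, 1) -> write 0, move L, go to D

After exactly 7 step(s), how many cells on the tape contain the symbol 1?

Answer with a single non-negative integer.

Step 1: in state A at pos 0, read 0 -> (A,0)->write 1,move L,goto D. Now: state=D, head=-1, tape[-2..3]=011110 (head:  ^)
Step 2: in state D at pos -1, read 1 -> (D,1)->write 0,move L,goto D. Now: state=D, head=-2, tape[-3..3]=0001110 (head:  ^)
Step 3: in state D at pos -2, read 0 -> (D,0)->write 1,move R,goto B. Now: state=B, head=-1, tape[-3..3]=0101110 (head:   ^)
Step 4: in state B at pos -1, read 0 -> (B,0)->write 1,move L,goto C. Now: state=C, head=-2, tape[-3..3]=0111110 (head:  ^)
Step 5: in state C at pos -2, read 1 -> (C,1)->write 1,move R,goto A. Now: state=A, head=-1, tape[-3..3]=0111110 (head:   ^)
Step 6: in state A at pos -1, read 1 -> (A,1)->write 1,move R,goto C. Now: state=C, head=0, tape[-3..3]=0111110 (head:    ^)
Step 7: in state C at pos 0, read 1 -> (C,1)->write 1,move R,goto A. Now: state=A, head=1, tape[-3..3]=0111110 (head:     ^)
Cells containing 1 after step 7: {-2, -1, 0, 1, 2} -> 5 cell(s)

Answer: 5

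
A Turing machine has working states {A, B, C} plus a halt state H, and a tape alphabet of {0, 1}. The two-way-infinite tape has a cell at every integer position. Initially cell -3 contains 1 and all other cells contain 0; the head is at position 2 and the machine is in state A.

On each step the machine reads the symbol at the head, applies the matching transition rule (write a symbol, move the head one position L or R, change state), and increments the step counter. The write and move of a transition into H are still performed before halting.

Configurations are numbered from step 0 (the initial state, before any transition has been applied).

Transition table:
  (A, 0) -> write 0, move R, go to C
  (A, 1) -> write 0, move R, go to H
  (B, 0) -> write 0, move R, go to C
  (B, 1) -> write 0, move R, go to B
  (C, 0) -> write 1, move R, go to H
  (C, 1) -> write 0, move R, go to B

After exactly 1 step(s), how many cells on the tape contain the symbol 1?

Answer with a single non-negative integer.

Answer: 1

Derivation:
Step 1: in state A at pos 2, read 0 -> (A,0)->write 0,move R,goto C. Now: state=C, head=3, tape[-4..4]=010000000 (head:        ^)
Cells containing 1 after step 1: {-3} -> 1 cell(s)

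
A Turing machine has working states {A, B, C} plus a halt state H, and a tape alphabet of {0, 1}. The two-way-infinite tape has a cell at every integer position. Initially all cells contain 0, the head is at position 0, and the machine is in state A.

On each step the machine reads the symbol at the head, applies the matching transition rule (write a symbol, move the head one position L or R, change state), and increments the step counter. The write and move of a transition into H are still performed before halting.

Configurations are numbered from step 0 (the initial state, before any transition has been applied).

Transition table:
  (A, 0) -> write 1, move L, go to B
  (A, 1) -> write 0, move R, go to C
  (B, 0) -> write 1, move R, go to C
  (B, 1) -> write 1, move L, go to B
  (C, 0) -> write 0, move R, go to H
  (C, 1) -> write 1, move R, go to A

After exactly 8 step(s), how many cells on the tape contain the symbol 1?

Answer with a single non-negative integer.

Answer: 4

Derivation:
Step 1: in state A at pos 0, read 0 -> (A,0)->write 1,move L,goto B. Now: state=B, head=-1, tape[-2..1]=0010 (head:  ^)
Step 2: in state B at pos -1, read 0 -> (B,0)->write 1,move R,goto C. Now: state=C, head=0, tape[-2..1]=0110 (head:   ^)
Step 3: in state C at pos 0, read 1 -> (C,1)->write 1,move R,goto A. Now: state=A, head=1, tape[-2..2]=01100 (head:    ^)
Step 4: in state A at pos 1, read 0 -> (A,0)->write 1,move L,goto B. Now: state=B, head=0, tape[-2..2]=01110 (head:   ^)
Step 5: in state B at pos 0, read 1 -> (B,1)->write 1,move L,goto B. Now: state=B, head=-1, tape[-2..2]=01110 (head:  ^)
Step 6: in state B at pos -1, read 1 -> (B,1)->write 1,move L,goto B. Now: state=B, head=-2, tape[-3..2]=001110 (head:  ^)
Step 7: in state B at pos -2, read 0 -> (B,0)->write 1,move R,goto C. Now: state=C, head=-1, tape[-3..2]=011110 (head:   ^)
Step 8: in state C at pos -1, read 1 -> (C,1)->write 1,move R,goto A. Now: state=A, head=0, tape[-3..2]=011110 (head:    ^)
Cells containing 1 after step 8: {-2, -1, 0, 1} -> 4 cell(s)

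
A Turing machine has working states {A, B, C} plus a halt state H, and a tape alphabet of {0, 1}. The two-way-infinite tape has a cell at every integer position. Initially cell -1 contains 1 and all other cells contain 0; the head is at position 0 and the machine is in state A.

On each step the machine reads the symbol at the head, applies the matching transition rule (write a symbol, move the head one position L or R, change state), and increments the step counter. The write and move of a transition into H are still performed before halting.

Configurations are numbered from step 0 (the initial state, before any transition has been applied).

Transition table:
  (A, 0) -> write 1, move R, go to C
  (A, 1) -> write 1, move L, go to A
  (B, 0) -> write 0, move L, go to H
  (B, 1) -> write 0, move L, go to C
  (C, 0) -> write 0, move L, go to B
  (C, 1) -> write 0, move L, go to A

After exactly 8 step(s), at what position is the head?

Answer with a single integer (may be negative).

Step 1: in state A at pos 0, read 0 -> (A,0)->write 1,move R,goto C. Now: state=C, head=1, tape[-2..2]=01100 (head:    ^)
Step 2: in state C at pos 1, read 0 -> (C,0)->write 0,move L,goto B. Now: state=B, head=0, tape[-2..2]=01100 (head:   ^)
Step 3: in state B at pos 0, read 1 -> (B,1)->write 0,move L,goto C. Now: state=C, head=-1, tape[-2..2]=01000 (head:  ^)
Step 4: in state C at pos -1, read 1 -> (C,1)->write 0,move L,goto A. Now: state=A, head=-2, tape[-3..2]=000000 (head:  ^)
Step 5: in state A at pos -2, read 0 -> (A,0)->write 1,move R,goto C. Now: state=C, head=-1, tape[-3..2]=010000 (head:   ^)
Step 6: in state C at pos -1, read 0 -> (C,0)->write 0,move L,goto B. Now: state=B, head=-2, tape[-3..2]=010000 (head:  ^)
Step 7: in state B at pos -2, read 1 -> (B,1)->write 0,move L,goto C. Now: state=C, head=-3, tape[-4..2]=0000000 (head:  ^)
Step 8: in state C at pos -3, read 0 -> (C,0)->write 0,move L,goto B. Now: state=B, head=-4, tape[-5..2]=00000000 (head:  ^)

Answer: -4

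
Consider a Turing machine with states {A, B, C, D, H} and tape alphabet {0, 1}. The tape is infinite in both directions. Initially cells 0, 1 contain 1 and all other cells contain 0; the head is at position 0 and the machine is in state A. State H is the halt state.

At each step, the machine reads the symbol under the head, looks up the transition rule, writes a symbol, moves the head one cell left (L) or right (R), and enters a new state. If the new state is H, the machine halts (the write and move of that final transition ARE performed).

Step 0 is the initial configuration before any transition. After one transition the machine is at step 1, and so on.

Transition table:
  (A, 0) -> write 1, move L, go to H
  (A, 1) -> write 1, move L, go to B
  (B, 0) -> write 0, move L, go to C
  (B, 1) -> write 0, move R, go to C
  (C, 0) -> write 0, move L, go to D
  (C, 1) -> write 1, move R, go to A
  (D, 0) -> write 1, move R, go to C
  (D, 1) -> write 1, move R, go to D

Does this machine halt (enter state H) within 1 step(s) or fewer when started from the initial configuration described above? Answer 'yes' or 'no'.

Answer: no

Derivation:
Step 1: in state A at pos 0, read 1 -> (A,1)->write 1,move L,goto B. Now: state=B, head=-1, tape[-2..2]=00110 (head:  ^)
After 1 step(s): state = B (not H) -> not halted within 1 -> no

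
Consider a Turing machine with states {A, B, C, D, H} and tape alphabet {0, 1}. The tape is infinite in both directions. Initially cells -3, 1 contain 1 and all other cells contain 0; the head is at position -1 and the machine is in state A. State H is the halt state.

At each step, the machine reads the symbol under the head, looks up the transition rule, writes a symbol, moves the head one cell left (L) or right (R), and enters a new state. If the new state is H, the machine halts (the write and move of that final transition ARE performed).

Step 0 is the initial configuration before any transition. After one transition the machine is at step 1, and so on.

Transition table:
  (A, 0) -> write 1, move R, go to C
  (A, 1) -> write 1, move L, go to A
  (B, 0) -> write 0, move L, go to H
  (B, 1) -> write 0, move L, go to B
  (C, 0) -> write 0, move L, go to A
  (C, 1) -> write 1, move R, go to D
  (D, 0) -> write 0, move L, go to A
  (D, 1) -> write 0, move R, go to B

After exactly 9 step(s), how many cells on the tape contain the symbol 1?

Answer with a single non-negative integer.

Step 1: in state A at pos -1, read 0 -> (A,0)->write 1,move R,goto C. Now: state=C, head=0, tape[-4..2]=0101010 (head:     ^)
Step 2: in state C at pos 0, read 0 -> (C,0)->write 0,move L,goto A. Now: state=A, head=-1, tape[-4..2]=0101010 (head:    ^)
Step 3: in state A at pos -1, read 1 -> (A,1)->write 1,move L,goto A. Now: state=A, head=-2, tape[-4..2]=0101010 (head:   ^)
Step 4: in state A at pos -2, read 0 -> (A,0)->write 1,move R,goto C. Now: state=C, head=-1, tape[-4..2]=0111010 (head:    ^)
Step 5: in state C at pos -1, read 1 -> (C,1)->write 1,move R,goto D. Now: state=D, head=0, tape[-4..2]=0111010 (head:     ^)
Step 6: in state D at pos 0, read 0 -> (D,0)->write 0,move L,goto A. Now: state=A, head=-1, tape[-4..2]=0111010 (head:    ^)
Step 7: in state A at pos -1, read 1 -> (A,1)->write 1,move L,goto A. Now: state=A, head=-2, tape[-4..2]=0111010 (head:   ^)
Step 8: in state A at pos -2, read 1 -> (A,1)->write 1,move L,goto A. Now: state=A, head=-3, tape[-4..2]=0111010 (head:  ^)
Step 9: in state A at pos -3, read 1 -> (A,1)->write 1,move L,goto A. Now: state=A, head=-4, tape[-5..2]=00111010 (head:  ^)
Cells containing 1 after step 9: {-3, -2, -1, 1} -> 4 cell(s)

Answer: 4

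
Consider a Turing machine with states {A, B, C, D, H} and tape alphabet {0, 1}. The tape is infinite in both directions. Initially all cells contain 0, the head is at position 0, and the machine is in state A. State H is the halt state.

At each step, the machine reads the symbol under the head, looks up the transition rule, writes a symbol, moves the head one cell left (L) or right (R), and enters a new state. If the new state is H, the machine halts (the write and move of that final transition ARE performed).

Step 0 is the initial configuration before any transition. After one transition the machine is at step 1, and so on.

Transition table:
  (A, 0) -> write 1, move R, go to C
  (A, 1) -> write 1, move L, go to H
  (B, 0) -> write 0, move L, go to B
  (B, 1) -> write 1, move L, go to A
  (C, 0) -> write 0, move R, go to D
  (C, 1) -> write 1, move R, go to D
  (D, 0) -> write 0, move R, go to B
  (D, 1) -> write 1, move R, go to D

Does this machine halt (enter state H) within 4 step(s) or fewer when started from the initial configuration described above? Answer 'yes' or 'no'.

Answer: no

Derivation:
Step 1: in state A at pos 0, read 0 -> (A,0)->write 1,move R,goto C. Now: state=C, head=1, tape[-1..2]=0100 (head:   ^)
Step 2: in state C at pos 1, read 0 -> (C,0)->write 0,move R,goto D. Now: state=D, head=2, tape[-1..3]=01000 (head:    ^)
Step 3: in state D at pos 2, read 0 -> (D,0)->write 0,move R,goto B. Now: state=B, head=3, tape[-1..4]=010000 (head:     ^)
Step 4: in state B at pos 3, read 0 -> (B,0)->write 0,move L,goto B. Now: state=B, head=2, tape[-1..4]=010000 (head:    ^)
After 4 step(s): state = B (not H) -> not halted within 4 -> no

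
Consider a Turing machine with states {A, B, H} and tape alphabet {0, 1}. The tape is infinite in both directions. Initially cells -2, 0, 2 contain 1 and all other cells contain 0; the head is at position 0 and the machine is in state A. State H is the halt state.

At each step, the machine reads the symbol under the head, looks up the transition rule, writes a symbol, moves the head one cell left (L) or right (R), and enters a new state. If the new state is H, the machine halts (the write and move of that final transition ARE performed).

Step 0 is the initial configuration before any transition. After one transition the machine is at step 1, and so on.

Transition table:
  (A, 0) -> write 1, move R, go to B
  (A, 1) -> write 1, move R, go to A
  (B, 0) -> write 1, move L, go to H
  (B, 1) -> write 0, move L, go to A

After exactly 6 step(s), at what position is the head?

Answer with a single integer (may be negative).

Step 1: in state A at pos 0, read 1 -> (A,1)->write 1,move R,goto A. Now: state=A, head=1, tape[-3..3]=0101010 (head:     ^)
Step 2: in state A at pos 1, read 0 -> (A,0)->write 1,move R,goto B. Now: state=B, head=2, tape[-3..3]=0101110 (head:      ^)
Step 3: in state B at pos 2, read 1 -> (B,1)->write 0,move L,goto A. Now: state=A, head=1, tape[-3..3]=0101100 (head:     ^)
Step 4: in state A at pos 1, read 1 -> (A,1)->write 1,move R,goto A. Now: state=A, head=2, tape[-3..3]=0101100 (head:      ^)
Step 5: in state A at pos 2, read 0 -> (A,0)->write 1,move R,goto B. Now: state=B, head=3, tape[-3..4]=01011100 (head:       ^)
Step 6: in state B at pos 3, read 0 -> (B,0)->write 1,move L,goto H. Now: state=H, head=2, tape[-3..4]=01011110 (head:      ^)

Answer: 2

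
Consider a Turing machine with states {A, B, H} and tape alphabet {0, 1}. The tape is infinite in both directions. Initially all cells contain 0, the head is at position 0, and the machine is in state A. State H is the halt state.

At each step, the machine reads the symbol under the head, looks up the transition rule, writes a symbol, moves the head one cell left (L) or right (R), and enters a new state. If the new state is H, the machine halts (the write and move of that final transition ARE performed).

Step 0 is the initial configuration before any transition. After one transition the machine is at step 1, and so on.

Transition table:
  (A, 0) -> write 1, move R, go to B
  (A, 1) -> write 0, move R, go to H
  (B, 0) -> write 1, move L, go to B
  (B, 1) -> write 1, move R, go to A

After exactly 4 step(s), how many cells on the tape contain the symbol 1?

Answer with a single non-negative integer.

Answer: 1

Derivation:
Step 1: in state A at pos 0, read 0 -> (A,0)->write 1,move R,goto B. Now: state=B, head=1, tape[-1..2]=0100 (head:   ^)
Step 2: in state B at pos 1, read 0 -> (B,0)->write 1,move L,goto B. Now: state=B, head=0, tape[-1..2]=0110 (head:  ^)
Step 3: in state B at pos 0, read 1 -> (B,1)->write 1,move R,goto A. Now: state=A, head=1, tape[-1..2]=0110 (head:   ^)
Step 4: in state A at pos 1, read 1 -> (A,1)->write 0,move R,goto H. Now: state=H, head=2, tape[-1..3]=01000 (head:    ^)
Cells containing 1 after step 4: {0} -> 1 cell(s)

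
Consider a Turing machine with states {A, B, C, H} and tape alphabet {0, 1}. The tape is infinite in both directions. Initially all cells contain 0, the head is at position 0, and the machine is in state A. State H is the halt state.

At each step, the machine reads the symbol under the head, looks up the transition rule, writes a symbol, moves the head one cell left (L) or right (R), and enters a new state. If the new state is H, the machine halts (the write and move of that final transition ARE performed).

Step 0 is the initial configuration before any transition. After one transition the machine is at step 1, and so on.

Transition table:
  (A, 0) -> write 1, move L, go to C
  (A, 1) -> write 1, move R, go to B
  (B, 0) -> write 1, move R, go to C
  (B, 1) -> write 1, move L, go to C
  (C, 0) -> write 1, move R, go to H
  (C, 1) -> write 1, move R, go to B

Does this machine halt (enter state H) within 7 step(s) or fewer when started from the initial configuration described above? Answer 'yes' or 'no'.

Answer: yes

Derivation:
Step 1: in state A at pos 0, read 0 -> (A,0)->write 1,move L,goto C. Now: state=C, head=-1, tape[-2..1]=0010 (head:  ^)
Step 2: in state C at pos -1, read 0 -> (C,0)->write 1,move R,goto H. Now: state=H, head=0, tape[-2..1]=0110 (head:   ^)
State H reached at step 2; 2 <= 7 -> yes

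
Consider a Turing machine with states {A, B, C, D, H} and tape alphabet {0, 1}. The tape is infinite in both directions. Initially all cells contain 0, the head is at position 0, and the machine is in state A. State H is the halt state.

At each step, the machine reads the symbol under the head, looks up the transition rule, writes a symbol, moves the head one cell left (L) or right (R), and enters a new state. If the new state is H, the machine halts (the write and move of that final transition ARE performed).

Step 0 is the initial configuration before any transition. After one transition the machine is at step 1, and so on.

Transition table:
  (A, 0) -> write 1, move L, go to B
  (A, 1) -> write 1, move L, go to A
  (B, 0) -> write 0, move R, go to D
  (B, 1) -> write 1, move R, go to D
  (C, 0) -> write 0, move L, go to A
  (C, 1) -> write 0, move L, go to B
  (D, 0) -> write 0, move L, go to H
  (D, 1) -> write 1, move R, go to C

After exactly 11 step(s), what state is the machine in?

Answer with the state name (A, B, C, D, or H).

Step 1: in state A at pos 0, read 0 -> (A,0)->write 1,move L,goto B. Now: state=B, head=-1, tape[-2..1]=0010 (head:  ^)
Step 2: in state B at pos -1, read 0 -> (B,0)->write 0,move R,goto D. Now: state=D, head=0, tape[-2..1]=0010 (head:   ^)
Step 3: in state D at pos 0, read 1 -> (D,1)->write 1,move R,goto C. Now: state=C, head=1, tape[-2..2]=00100 (head:    ^)
Step 4: in state C at pos 1, read 0 -> (C,0)->write 0,move L,goto A. Now: state=A, head=0, tape[-2..2]=00100 (head:   ^)
Step 5: in state A at pos 0, read 1 -> (A,1)->write 1,move L,goto A. Now: state=A, head=-1, tape[-2..2]=00100 (head:  ^)
Step 6: in state A at pos -1, read 0 -> (A,0)->write 1,move L,goto B. Now: state=B, head=-2, tape[-3..2]=001100 (head:  ^)
Step 7: in state B at pos -2, read 0 -> (B,0)->write 0,move R,goto D. Now: state=D, head=-1, tape[-3..2]=001100 (head:   ^)
Step 8: in state D at pos -1, read 1 -> (D,1)->write 1,move R,goto C. Now: state=C, head=0, tape[-3..2]=001100 (head:    ^)
Step 9: in state C at pos 0, read 1 -> (C,1)->write 0,move L,goto B. Now: state=B, head=-1, tape[-3..2]=001000 (head:   ^)
Step 10: in state B at pos -1, read 1 -> (B,1)->write 1,move R,goto D. Now: state=D, head=0, tape[-3..2]=001000 (head:    ^)
Step 11: in state D at pos 0, read 0 -> (D,0)->write 0,move L,goto H. Now: state=H, head=-1, tape[-3..2]=001000 (head:   ^)

Answer: H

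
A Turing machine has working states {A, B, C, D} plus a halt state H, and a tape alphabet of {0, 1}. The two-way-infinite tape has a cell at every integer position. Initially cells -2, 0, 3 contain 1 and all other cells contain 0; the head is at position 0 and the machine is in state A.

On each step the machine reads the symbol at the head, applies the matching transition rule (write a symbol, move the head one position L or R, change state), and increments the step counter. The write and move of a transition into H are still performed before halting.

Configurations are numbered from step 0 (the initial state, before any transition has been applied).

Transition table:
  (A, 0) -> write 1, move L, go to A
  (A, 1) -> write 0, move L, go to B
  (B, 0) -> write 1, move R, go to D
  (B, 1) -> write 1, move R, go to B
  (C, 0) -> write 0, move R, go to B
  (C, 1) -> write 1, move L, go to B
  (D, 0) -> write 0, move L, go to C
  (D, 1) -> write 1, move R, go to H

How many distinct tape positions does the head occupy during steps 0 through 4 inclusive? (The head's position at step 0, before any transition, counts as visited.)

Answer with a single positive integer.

Answer: 3

Derivation:
Step 1: in state A at pos 0, read 1 -> (A,1)->write 0,move L,goto B. Now: state=B, head=-1, tape[-3..4]=01000010 (head:   ^)
Step 2: in state B at pos -1, read 0 -> (B,0)->write 1,move R,goto D. Now: state=D, head=0, tape[-3..4]=01100010 (head:    ^)
Step 3: in state D at pos 0, read 0 -> (D,0)->write 0,move L,goto C. Now: state=C, head=-1, tape[-3..4]=01100010 (head:   ^)
Step 4: in state C at pos -1, read 1 -> (C,1)->write 1,move L,goto B. Now: state=B, head=-2, tape[-3..4]=01100010 (head:  ^)
Head positions at steps 0..4: starting at 0, distinct positions visited = {-2, -1, 0} -> 3 position(s)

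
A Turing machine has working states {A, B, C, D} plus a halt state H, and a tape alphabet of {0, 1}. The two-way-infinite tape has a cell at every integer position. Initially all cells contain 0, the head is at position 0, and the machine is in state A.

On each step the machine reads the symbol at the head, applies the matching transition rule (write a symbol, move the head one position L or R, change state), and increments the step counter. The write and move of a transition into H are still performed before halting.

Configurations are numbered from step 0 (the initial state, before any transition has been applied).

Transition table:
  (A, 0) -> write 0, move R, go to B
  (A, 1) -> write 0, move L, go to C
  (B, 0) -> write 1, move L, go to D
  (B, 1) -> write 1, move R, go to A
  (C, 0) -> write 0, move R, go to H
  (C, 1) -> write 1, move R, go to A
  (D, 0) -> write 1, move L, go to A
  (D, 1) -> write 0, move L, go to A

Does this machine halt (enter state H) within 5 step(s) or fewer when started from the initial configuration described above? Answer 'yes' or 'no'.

Step 1: in state A at pos 0, read 0 -> (A,0)->write 0,move R,goto B. Now: state=B, head=1, tape[-1..2]=0000 (head:   ^)
Step 2: in state B at pos 1, read 0 -> (B,0)->write 1,move L,goto D. Now: state=D, head=0, tape[-1..2]=0010 (head:  ^)
Step 3: in state D at pos 0, read 0 -> (D,0)->write 1,move L,goto A. Now: state=A, head=-1, tape[-2..2]=00110 (head:  ^)
Step 4: in state A at pos -1, read 0 -> (A,0)->write 0,move R,goto B. Now: state=B, head=0, tape[-2..2]=00110 (head:   ^)
Step 5: in state B at pos 0, read 1 -> (B,1)->write 1,move R,goto A. Now: state=A, head=1, tape[-2..2]=00110 (head:    ^)
After 5 step(s): state = A (not H) -> not halted within 5 -> no

Answer: no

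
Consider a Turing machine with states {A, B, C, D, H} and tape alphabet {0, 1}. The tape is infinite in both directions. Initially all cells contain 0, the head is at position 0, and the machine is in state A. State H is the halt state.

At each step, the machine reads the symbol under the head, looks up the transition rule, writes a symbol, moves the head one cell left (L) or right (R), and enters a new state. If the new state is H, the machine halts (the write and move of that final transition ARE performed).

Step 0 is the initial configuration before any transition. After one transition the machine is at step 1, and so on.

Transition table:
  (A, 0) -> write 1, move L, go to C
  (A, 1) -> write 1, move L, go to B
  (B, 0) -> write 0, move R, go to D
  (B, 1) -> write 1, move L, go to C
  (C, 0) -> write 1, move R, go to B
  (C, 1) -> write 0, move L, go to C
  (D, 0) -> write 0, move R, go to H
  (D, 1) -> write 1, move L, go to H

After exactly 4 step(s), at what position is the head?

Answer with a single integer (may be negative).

Answer: -2

Derivation:
Step 1: in state A at pos 0, read 0 -> (A,0)->write 1,move L,goto C. Now: state=C, head=-1, tape[-2..1]=0010 (head:  ^)
Step 2: in state C at pos -1, read 0 -> (C,0)->write 1,move R,goto B. Now: state=B, head=0, tape[-2..1]=0110 (head:   ^)
Step 3: in state B at pos 0, read 1 -> (B,1)->write 1,move L,goto C. Now: state=C, head=-1, tape[-2..1]=0110 (head:  ^)
Step 4: in state C at pos -1, read 1 -> (C,1)->write 0,move L,goto C. Now: state=C, head=-2, tape[-3..1]=00010 (head:  ^)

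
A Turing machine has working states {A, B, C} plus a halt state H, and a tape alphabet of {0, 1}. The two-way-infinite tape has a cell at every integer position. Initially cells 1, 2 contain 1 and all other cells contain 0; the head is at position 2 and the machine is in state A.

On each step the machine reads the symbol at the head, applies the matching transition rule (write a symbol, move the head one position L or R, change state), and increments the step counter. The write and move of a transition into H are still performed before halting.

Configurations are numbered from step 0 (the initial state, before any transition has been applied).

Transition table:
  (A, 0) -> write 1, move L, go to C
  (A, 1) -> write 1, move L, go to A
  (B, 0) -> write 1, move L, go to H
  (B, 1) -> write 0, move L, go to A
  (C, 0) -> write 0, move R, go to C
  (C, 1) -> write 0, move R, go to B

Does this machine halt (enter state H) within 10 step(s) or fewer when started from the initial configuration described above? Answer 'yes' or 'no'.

Answer: yes

Derivation:
Step 1: in state A at pos 2, read 1 -> (A,1)->write 1,move L,goto A. Now: state=A, head=1, tape[0..3]=0110 (head:  ^)
Step 2: in state A at pos 1, read 1 -> (A,1)->write 1,move L,goto A. Now: state=A, head=0, tape[-1..3]=00110 (head:  ^)
Step 3: in state A at pos 0, read 0 -> (A,0)->write 1,move L,goto C. Now: state=C, head=-1, tape[-2..3]=001110 (head:  ^)
Step 4: in state C at pos -1, read 0 -> (C,0)->write 0,move R,goto C. Now: state=C, head=0, tape[-2..3]=001110 (head:   ^)
Step 5: in state C at pos 0, read 1 -> (C,1)->write 0,move R,goto B. Now: state=B, head=1, tape[-2..3]=000110 (head:    ^)
Step 6: in state B at pos 1, read 1 -> (B,1)->write 0,move L,goto A. Now: state=A, head=0, tape[-2..3]=000010 (head:   ^)
Step 7: in state A at pos 0, read 0 -> (A,0)->write 1,move L,goto C. Now: state=C, head=-1, tape[-2..3]=001010 (head:  ^)
Step 8: in state C at pos -1, read 0 -> (C,0)->write 0,move R,goto C. Now: state=C, head=0, tape[-2..3]=001010 (head:   ^)
Step 9: in state C at pos 0, read 1 -> (C,1)->write 0,move R,goto B. Now: state=B, head=1, tape[-2..3]=000010 (head:    ^)
Step 10: in state B at pos 1, read 0 -> (B,0)->write 1,move L,goto H. Now: state=H, head=0, tape[-2..3]=000110 (head:   ^)
State H reached at step 10; 10 <= 10 -> yes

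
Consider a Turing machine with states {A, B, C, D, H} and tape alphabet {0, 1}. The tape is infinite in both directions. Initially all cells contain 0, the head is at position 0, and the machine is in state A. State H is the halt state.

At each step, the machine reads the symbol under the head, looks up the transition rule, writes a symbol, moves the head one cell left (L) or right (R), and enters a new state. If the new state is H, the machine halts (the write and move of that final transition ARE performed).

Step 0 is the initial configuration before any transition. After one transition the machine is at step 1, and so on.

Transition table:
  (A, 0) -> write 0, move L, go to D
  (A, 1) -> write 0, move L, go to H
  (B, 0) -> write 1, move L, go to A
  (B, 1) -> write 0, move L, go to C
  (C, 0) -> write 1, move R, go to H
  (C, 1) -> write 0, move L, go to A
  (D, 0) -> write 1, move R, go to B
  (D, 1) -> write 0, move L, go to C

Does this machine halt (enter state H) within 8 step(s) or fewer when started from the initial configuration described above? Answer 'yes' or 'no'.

Step 1: in state A at pos 0, read 0 -> (A,0)->write 0,move L,goto D. Now: state=D, head=-1, tape[-2..1]=0000 (head:  ^)
Step 2: in state D at pos -1, read 0 -> (D,0)->write 1,move R,goto B. Now: state=B, head=0, tape[-2..1]=0100 (head:   ^)
Step 3: in state B at pos 0, read 0 -> (B,0)->write 1,move L,goto A. Now: state=A, head=-1, tape[-2..1]=0110 (head:  ^)
Step 4: in state A at pos -1, read 1 -> (A,1)->write 0,move L,goto H. Now: state=H, head=-2, tape[-3..1]=00010 (head:  ^)
State H reached at step 4; 4 <= 8 -> yes

Answer: yes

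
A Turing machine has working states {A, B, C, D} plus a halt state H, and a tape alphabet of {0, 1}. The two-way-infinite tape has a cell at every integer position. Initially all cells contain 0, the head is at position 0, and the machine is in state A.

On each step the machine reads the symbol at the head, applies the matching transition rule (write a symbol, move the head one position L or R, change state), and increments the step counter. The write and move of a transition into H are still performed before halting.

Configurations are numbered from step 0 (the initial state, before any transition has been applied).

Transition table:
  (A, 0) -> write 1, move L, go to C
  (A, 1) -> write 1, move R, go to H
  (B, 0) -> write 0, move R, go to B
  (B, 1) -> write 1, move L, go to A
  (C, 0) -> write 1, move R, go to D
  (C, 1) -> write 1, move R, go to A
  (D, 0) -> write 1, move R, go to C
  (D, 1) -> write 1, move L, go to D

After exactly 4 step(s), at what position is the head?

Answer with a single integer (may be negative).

Step 1: in state A at pos 0, read 0 -> (A,0)->write 1,move L,goto C. Now: state=C, head=-1, tape[-2..1]=0010 (head:  ^)
Step 2: in state C at pos -1, read 0 -> (C,0)->write 1,move R,goto D. Now: state=D, head=0, tape[-2..1]=0110 (head:   ^)
Step 3: in state D at pos 0, read 1 -> (D,1)->write 1,move L,goto D. Now: state=D, head=-1, tape[-2..1]=0110 (head:  ^)
Step 4: in state D at pos -1, read 1 -> (D,1)->write 1,move L,goto D. Now: state=D, head=-2, tape[-3..1]=00110 (head:  ^)

Answer: -2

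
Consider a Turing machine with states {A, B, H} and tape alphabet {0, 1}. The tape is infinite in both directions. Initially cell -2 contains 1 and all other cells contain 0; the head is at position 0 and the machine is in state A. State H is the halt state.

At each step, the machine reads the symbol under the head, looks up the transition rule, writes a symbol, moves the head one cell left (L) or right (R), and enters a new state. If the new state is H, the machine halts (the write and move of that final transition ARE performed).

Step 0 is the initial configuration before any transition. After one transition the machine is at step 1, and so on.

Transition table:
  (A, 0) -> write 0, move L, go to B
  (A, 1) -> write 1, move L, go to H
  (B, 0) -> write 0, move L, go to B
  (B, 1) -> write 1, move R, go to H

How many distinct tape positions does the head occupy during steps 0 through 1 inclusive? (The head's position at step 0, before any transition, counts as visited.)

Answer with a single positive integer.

Answer: 2

Derivation:
Step 1: in state A at pos 0, read 0 -> (A,0)->write 0,move L,goto B. Now: state=B, head=-1, tape[-3..1]=01000 (head:   ^)
Head positions at steps 0..1: starting at 0, distinct positions visited = {-1, 0} -> 2 position(s)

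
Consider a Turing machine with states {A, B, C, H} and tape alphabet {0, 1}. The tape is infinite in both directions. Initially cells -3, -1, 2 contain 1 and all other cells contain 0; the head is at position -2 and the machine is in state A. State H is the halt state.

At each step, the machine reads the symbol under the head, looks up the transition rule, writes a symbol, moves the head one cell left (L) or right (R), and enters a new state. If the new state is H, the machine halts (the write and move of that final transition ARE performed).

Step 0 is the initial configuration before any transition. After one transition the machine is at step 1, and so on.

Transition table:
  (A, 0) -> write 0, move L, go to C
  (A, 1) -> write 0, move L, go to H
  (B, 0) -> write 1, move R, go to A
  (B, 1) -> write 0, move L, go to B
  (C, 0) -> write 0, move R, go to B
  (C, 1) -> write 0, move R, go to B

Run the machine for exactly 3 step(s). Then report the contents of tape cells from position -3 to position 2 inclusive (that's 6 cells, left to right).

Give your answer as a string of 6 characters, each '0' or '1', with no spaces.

Step 1: in state A at pos -2, read 0 -> (A,0)->write 0,move L,goto C. Now: state=C, head=-3, tape[-4..3]=01010010 (head:  ^)
Step 2: in state C at pos -3, read 1 -> (C,1)->write 0,move R,goto B. Now: state=B, head=-2, tape[-4..3]=00010010 (head:   ^)
Step 3: in state B at pos -2, read 0 -> (B,0)->write 1,move R,goto A. Now: state=A, head=-1, tape[-4..3]=00110010 (head:    ^)

Answer: 011001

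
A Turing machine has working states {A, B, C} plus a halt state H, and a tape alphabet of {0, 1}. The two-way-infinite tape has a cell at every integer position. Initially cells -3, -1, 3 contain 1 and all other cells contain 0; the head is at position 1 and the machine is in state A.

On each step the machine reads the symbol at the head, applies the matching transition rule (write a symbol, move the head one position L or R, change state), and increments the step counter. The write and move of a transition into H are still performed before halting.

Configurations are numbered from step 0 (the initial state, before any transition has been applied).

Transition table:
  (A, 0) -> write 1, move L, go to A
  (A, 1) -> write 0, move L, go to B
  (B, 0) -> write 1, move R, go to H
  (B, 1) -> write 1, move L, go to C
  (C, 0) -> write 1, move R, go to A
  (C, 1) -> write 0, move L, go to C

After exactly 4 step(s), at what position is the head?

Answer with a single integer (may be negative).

Answer: -1

Derivation:
Step 1: in state A at pos 1, read 0 -> (A,0)->write 1,move L,goto A. Now: state=A, head=0, tape[-4..4]=010101010 (head:     ^)
Step 2: in state A at pos 0, read 0 -> (A,0)->write 1,move L,goto A. Now: state=A, head=-1, tape[-4..4]=010111010 (head:    ^)
Step 3: in state A at pos -1, read 1 -> (A,1)->write 0,move L,goto B. Now: state=B, head=-2, tape[-4..4]=010011010 (head:   ^)
Step 4: in state B at pos -2, read 0 -> (B,0)->write 1,move R,goto H. Now: state=H, head=-1, tape[-4..4]=011011010 (head:    ^)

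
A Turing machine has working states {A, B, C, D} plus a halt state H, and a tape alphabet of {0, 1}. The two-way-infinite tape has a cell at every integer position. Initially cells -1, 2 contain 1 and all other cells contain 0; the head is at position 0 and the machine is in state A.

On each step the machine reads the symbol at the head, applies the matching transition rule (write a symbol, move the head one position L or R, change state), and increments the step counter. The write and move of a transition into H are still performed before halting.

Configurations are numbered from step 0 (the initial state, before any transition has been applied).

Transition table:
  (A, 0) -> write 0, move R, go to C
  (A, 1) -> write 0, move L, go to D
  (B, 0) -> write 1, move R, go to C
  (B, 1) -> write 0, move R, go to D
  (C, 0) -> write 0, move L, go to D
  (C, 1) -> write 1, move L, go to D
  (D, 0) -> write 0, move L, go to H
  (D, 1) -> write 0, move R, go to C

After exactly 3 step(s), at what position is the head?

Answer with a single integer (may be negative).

Answer: -1

Derivation:
Step 1: in state A at pos 0, read 0 -> (A,0)->write 0,move R,goto C. Now: state=C, head=1, tape[-2..3]=010010 (head:    ^)
Step 2: in state C at pos 1, read 0 -> (C,0)->write 0,move L,goto D. Now: state=D, head=0, tape[-2..3]=010010 (head:   ^)
Step 3: in state D at pos 0, read 0 -> (D,0)->write 0,move L,goto H. Now: state=H, head=-1, tape[-2..3]=010010 (head:  ^)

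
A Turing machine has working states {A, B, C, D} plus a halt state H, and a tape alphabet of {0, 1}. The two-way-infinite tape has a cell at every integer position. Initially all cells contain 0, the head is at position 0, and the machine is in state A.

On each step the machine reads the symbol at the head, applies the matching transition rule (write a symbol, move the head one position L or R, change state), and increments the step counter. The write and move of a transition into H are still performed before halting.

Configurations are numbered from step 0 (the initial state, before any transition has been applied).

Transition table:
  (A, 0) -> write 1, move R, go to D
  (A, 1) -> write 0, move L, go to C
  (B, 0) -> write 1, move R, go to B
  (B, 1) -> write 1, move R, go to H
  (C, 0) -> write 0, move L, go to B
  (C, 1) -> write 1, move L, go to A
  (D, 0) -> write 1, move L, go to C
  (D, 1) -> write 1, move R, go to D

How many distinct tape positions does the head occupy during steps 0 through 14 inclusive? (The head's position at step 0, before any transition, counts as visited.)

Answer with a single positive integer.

Step 1: in state A at pos 0, read 0 -> (A,0)->write 1,move R,goto D. Now: state=D, head=1, tape[-1..2]=0100 (head:   ^)
Step 2: in state D at pos 1, read 0 -> (D,0)->write 1,move L,goto C. Now: state=C, head=0, tape[-1..2]=0110 (head:  ^)
Step 3: in state C at pos 0, read 1 -> (C,1)->write 1,move L,goto A. Now: state=A, head=-1, tape[-2..2]=00110 (head:  ^)
Step 4: in state A at pos -1, read 0 -> (A,0)->write 1,move R,goto D. Now: state=D, head=0, tape[-2..2]=01110 (head:   ^)
Step 5: in state D at pos 0, read 1 -> (D,1)->write 1,move R,goto D. Now: state=D, head=1, tape[-2..2]=01110 (head:    ^)
Step 6: in state D at pos 1, read 1 -> (D,1)->write 1,move R,goto D. Now: state=D, head=2, tape[-2..3]=011100 (head:     ^)
Step 7: in state D at pos 2, read 0 -> (D,0)->write 1,move L,goto C. Now: state=C, head=1, tape[-2..3]=011110 (head:    ^)
Step 8: in state C at pos 1, read 1 -> (C,1)->write 1,move L,goto A. Now: state=A, head=0, tape[-2..3]=011110 (head:   ^)
Step 9: in state A at pos 0, read 1 -> (A,1)->write 0,move L,goto C. Now: state=C, head=-1, tape[-2..3]=010110 (head:  ^)
Step 10: in state C at pos -1, read 1 -> (C,1)->write 1,move L,goto A. Now: state=A, head=-2, tape[-3..3]=0010110 (head:  ^)
Step 11: in state A at pos -2, read 0 -> (A,0)->write 1,move R,goto D. Now: state=D, head=-1, tape[-3..3]=0110110 (head:   ^)
Step 12: in state D at pos -1, read 1 -> (D,1)->write 1,move R,goto D. Now: state=D, head=0, tape[-3..3]=0110110 (head:    ^)
Step 13: in state D at pos 0, read 0 -> (D,0)->write 1,move L,goto C. Now: state=C, head=-1, tape[-3..3]=0111110 (head:   ^)
Step 14: in state C at pos -1, read 1 -> (C,1)->write 1,move L,goto A. Now: state=A, head=-2, tape[-3..3]=0111110 (head:  ^)
Head positions at steps 0..14: starting at 0, distinct positions visited = {-2, -1, 0, 1, 2} -> 5 position(s)

Answer: 5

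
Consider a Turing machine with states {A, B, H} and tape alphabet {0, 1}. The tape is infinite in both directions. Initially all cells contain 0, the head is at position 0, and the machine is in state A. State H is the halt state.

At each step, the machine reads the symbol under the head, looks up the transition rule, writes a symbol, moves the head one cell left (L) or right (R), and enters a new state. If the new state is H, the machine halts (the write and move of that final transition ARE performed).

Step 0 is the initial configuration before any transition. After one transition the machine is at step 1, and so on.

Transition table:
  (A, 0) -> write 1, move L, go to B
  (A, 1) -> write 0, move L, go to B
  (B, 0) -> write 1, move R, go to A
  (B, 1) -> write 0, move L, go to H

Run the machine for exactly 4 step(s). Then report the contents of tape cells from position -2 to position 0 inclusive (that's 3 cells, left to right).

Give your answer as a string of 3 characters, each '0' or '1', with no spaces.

Answer: 000

Derivation:
Step 1: in state A at pos 0, read 0 -> (A,0)->write 1,move L,goto B. Now: state=B, head=-1, tape[-2..1]=0010 (head:  ^)
Step 2: in state B at pos -1, read 0 -> (B,0)->write 1,move R,goto A. Now: state=A, head=0, tape[-2..1]=0110 (head:   ^)
Step 3: in state A at pos 0, read 1 -> (A,1)->write 0,move L,goto B. Now: state=B, head=-1, tape[-2..1]=0100 (head:  ^)
Step 4: in state B at pos -1, read 1 -> (B,1)->write 0,move L,goto H. Now: state=H, head=-2, tape[-3..1]=00000 (head:  ^)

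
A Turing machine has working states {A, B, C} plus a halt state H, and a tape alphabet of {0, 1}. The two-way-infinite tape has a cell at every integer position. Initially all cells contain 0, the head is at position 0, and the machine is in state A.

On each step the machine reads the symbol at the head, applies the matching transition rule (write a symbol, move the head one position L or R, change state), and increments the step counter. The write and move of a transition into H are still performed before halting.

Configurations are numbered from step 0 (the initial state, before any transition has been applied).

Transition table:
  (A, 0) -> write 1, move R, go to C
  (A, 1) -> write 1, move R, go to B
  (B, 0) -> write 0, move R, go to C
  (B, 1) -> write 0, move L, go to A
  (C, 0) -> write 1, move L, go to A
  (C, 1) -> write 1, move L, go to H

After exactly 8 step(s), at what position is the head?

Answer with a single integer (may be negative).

Step 1: in state A at pos 0, read 0 -> (A,0)->write 1,move R,goto C. Now: state=C, head=1, tape[-1..2]=0100 (head:   ^)
Step 2: in state C at pos 1, read 0 -> (C,0)->write 1,move L,goto A. Now: state=A, head=0, tape[-1..2]=0110 (head:  ^)
Step 3: in state A at pos 0, read 1 -> (A,1)->write 1,move R,goto B. Now: state=B, head=1, tape[-1..2]=0110 (head:   ^)
Step 4: in state B at pos 1, read 1 -> (B,1)->write 0,move L,goto A. Now: state=A, head=0, tape[-1..2]=0100 (head:  ^)
Step 5: in state A at pos 0, read 1 -> (A,1)->write 1,move R,goto B. Now: state=B, head=1, tape[-1..2]=0100 (head:   ^)
Step 6: in state B at pos 1, read 0 -> (B,0)->write 0,move R,goto C. Now: state=C, head=2, tape[-1..3]=01000 (head:    ^)
Step 7: in state C at pos 2, read 0 -> (C,0)->write 1,move L,goto A. Now: state=A, head=1, tape[-1..3]=01010 (head:   ^)
Step 8: in state A at pos 1, read 0 -> (A,0)->write 1,move R,goto C. Now: state=C, head=2, tape[-1..3]=01110 (head:    ^)

Answer: 2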